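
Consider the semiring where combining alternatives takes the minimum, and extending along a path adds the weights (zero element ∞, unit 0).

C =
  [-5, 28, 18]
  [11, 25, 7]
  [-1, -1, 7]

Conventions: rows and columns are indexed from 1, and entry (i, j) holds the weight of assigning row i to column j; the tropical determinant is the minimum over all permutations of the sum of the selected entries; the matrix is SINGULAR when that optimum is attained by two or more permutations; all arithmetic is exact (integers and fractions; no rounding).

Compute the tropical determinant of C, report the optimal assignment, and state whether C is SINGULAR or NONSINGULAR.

σ = (1, 2, 3): (-5) + 25 + 7 = 27
σ = (1, 3, 2): (-5) + 7 + (-1) = 1
σ = (2, 1, 3): 28 + 11 + 7 = 46
σ = (2, 3, 1): 28 + 7 + (-1) = 34
σ = (3, 1, 2): 18 + 11 + (-1) = 28
σ = (3, 2, 1): 18 + 25 + (-1) = 42
Optimal value attained by: σ = (1, 3, 2).
Answer: det⊕(C) = 1; verdict: NONSINGULAR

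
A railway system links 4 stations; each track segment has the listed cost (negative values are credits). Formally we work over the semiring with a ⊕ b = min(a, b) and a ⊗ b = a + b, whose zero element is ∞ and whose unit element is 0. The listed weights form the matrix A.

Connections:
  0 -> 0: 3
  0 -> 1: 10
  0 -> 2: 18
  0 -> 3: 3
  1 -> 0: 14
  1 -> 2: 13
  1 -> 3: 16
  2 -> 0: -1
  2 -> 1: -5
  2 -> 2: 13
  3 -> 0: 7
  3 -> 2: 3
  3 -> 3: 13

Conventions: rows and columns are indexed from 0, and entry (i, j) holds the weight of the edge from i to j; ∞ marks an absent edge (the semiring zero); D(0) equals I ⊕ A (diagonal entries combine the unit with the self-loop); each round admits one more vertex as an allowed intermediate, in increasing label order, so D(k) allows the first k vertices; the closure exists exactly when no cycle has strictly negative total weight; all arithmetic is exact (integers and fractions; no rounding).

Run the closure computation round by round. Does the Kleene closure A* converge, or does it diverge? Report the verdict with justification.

D(0):
  [0, 10, 18, 3]
  [14, 0, 13, 16]
  [-1, -5, 0, ∞]
  [7, ∞, 3, 0]
D(1):
  [0, 10, 18, 3]
  [14, 0, 13, 16]
  [-1, -5, 0, 2]
  [7, 17, 3, 0]
D(2):
  [0, 10, 18, 3]
  [14, 0, 13, 16]
  [-1, -5, 0, 2]
  [7, 17, 3, 0]
D(3):
  [0, 10, 18, 3]
  [12, 0, 13, 15]
  [-1, -5, 0, 2]
  [2, -2, 3, 0]
D(4):
  [0, 1, 6, 3]
  [12, 0, 13, 15]
  [-1, -5, 0, 2]
  [2, -2, 3, 0]
Key observation: every diagonal entry stays at the unit through all rounds, so no improving cycle exists.
Answer: CONVERGES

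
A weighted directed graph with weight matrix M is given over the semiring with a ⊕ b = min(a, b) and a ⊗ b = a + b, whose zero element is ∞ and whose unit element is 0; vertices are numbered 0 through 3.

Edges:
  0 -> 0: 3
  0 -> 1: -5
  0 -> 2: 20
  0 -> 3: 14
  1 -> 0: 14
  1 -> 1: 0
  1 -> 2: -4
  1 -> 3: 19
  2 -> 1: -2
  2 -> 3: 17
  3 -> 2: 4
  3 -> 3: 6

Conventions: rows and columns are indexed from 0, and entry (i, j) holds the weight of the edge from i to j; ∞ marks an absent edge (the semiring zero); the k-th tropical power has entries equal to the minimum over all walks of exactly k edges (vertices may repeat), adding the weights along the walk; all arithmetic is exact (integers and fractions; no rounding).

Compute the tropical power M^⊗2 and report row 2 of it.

M^⊗2:
  [6, -5, -9, 14]
  [14, -6, -4, 13]
  [12, -2, -6, 17]
  [∞, 2, 10, 12]
Answer: row 2 of M^⊗2 = [12, -2, -6, 17]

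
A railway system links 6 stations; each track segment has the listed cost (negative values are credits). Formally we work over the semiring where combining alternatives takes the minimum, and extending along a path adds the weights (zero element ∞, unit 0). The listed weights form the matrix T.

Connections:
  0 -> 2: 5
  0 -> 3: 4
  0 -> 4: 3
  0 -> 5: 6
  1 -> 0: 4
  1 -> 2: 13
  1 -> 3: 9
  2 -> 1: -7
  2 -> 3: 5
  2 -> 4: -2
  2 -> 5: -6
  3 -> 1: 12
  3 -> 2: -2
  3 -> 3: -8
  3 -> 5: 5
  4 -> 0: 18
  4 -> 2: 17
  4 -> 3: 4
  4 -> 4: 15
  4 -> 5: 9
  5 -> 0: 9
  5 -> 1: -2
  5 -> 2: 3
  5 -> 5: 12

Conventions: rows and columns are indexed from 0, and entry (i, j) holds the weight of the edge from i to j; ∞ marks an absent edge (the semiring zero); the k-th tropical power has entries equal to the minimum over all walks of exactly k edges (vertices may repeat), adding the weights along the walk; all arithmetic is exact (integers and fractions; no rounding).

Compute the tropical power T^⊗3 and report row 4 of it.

T^⊗2:
  [15, -2, 2, -4, 3, -1]
  [∞, 6, 7, 1, 7, 7]
  [-3, -8, -3, -3, 13, 6]
  [14, -9, -10, -16, -4, -8]
  [18, 7, 2, -4, 15, 9]
  [2, -4, 11, 7, 1, -3]
T^⊗3:
  [2, -5, -6, -12, 0, -4]
  [10, 0, -1, -7, 5, 1]
  [-4, -10, -5, -11, -5, -9]
  [-5, -17, -18, -24, -12, -16]
  [11, -5, -6, -12, 0, -4]
  [0, -5, 0, -1, 5, 5]
Answer: row 4 of T^⊗3 = [11, -5, -6, -12, 0, -4]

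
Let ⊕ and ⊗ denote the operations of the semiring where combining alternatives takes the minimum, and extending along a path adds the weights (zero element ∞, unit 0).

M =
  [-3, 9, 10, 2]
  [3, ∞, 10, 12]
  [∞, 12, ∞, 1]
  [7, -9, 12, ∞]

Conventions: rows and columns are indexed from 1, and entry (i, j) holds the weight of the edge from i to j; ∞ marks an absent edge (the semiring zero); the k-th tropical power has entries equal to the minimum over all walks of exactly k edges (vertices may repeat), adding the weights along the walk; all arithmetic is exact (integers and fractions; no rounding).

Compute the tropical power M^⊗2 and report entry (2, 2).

M^⊗2:
  [-6, -7, 7, -1]
  [0, 3, 13, 5]
  [8, -8, 13, 24]
  [-6, 16, 1, 3]
Key observation: the optimum is the walk 2->4->2, with weight 12 + (-9) = 3.
Optimal value attained by: walk 2->4->2.
Answer: (M^⊗2)[2][2] = 3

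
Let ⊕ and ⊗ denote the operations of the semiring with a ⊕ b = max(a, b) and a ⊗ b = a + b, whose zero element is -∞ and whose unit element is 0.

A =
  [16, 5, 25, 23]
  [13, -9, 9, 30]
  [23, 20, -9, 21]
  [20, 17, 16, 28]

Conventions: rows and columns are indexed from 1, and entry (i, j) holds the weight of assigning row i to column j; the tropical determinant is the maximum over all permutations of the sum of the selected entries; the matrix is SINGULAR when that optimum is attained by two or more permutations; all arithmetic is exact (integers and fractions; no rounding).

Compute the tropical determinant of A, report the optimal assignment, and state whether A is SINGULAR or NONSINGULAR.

σ = (1, 2, 3, 4): 16 + (-9) + (-9) + 28 = 26
σ = (1, 2, 4, 3): 16 + (-9) + 21 + 16 = 44
σ = (1, 3, 2, 4): 16 + 9 + 20 + 28 = 73
σ = (1, 3, 4, 2): 16 + 9 + 21 + 17 = 63
σ = (1, 4, 2, 3): 16 + 30 + 20 + 16 = 82
σ = (1, 4, 3, 2): 16 + 30 + (-9) + 17 = 54
σ = (2, 1, 3, 4): 5 + 13 + (-9) + 28 = 37
σ = (2, 1, 4, 3): 5 + 13 + 21 + 16 = 55
σ = (2, 3, 1, 4): 5 + 9 + 23 + 28 = 65
σ = (2, 3, 4, 1): 5 + 9 + 21 + 20 = 55
σ = (2, 4, 1, 3): 5 + 30 + 23 + 16 = 74
σ = (2, 4, 3, 1): 5 + 30 + (-9) + 20 = 46
σ = (3, 1, 2, 4): 25 + 13 + 20 + 28 = 86
σ = (3, 1, 4, 2): 25 + 13 + 21 + 17 = 76
σ = (3, 2, 1, 4): 25 + (-9) + 23 + 28 = 67
σ = (3, 2, 4, 1): 25 + (-9) + 21 + 20 = 57
σ = (3, 4, 1, 2): 25 + 30 + 23 + 17 = 95
σ = (3, 4, 2, 1): 25 + 30 + 20 + 20 = 95
σ = (4, 1, 2, 3): 23 + 13 + 20 + 16 = 72
σ = (4, 1, 3, 2): 23 + 13 + (-9) + 17 = 44
σ = (4, 2, 1, 3): 23 + (-9) + 23 + 16 = 53
σ = (4, 2, 3, 1): 23 + (-9) + (-9) + 20 = 25
σ = (4, 3, 1, 2): 23 + 9 + 23 + 17 = 72
σ = (4, 3, 2, 1): 23 + 9 + 20 + 20 = 72
Optimal value attained by: σ = (3, 4, 1, 2).
Answer: det⊕(A) = 95; verdict: SINGULAR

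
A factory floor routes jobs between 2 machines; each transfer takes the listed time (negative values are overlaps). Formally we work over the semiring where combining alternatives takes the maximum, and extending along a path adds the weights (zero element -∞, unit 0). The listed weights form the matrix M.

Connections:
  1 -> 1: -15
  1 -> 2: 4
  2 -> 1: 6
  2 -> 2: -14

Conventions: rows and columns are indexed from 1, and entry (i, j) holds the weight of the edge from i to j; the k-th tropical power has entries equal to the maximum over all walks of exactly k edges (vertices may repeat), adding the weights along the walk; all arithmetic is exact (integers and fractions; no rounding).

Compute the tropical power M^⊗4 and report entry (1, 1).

M^⊗2:
  [10, -10]
  [-8, 10]
M^⊗3:
  [-4, 14]
  [16, -4]
M^⊗4:
  [20, 0]
  [2, 20]
Key observation: the optimum is the walk 1->2->1->2->1, with weight 4 + 6 + 4 + 6 = 20.
Optimal value attained by: walk 1->2->1->2->1.
Answer: (M^⊗4)[1][1] = 20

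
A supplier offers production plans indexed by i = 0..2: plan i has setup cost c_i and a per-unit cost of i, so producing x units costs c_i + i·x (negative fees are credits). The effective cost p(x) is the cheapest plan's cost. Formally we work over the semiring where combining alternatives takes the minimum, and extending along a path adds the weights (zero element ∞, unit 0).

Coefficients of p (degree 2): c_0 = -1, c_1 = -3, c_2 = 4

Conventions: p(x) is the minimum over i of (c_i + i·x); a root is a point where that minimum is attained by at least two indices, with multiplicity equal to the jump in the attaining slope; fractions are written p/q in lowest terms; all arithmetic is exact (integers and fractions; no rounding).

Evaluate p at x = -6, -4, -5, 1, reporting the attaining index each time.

p(-6) = min(-1+0·(-6)=-1, -3+1·(-6)=-9, 4+2·(-6)=-8) = -9 (attained by i=1)
p(-4) = min(-1+0·(-4)=-1, -3+1·(-4)=-7, 4+2·(-4)=-4) = -7 (attained by i=1)
p(-5) = min(-1+0·(-5)=-1, -3+1·(-5)=-8, 4+2·(-5)=-6) = -8 (attained by i=1)
p(1) = min(-1+0·1=-1, -3+1·1=-2, 4+2·1=6) = -2 (attained by i=1)
Answer: p(-6) = -9; p(-4) = -7; p(-5) = -8; p(1) = -2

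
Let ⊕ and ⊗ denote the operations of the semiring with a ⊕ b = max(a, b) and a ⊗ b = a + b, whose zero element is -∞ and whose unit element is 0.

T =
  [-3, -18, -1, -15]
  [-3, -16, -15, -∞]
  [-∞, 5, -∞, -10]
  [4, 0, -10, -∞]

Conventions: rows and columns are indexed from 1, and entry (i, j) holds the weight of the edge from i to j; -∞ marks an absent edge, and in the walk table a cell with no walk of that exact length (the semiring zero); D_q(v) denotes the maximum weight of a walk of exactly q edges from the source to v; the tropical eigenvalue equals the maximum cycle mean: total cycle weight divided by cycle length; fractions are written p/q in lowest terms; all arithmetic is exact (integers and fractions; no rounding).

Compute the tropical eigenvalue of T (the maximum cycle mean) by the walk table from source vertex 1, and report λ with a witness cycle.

q=0: [0, -∞, -∞, -∞]
q=1: [-3, -18, -1, -15]
q=2: [-6, 4, -4, -11]
q=3: [1, 1, -7, -14]
q=4: [-2, -2, 0, -14]
Optimal cycle mean attained by: cycle 1->3->2->1, total (-1) + 5 + (-3), length 3.
Answer: λ = 1/3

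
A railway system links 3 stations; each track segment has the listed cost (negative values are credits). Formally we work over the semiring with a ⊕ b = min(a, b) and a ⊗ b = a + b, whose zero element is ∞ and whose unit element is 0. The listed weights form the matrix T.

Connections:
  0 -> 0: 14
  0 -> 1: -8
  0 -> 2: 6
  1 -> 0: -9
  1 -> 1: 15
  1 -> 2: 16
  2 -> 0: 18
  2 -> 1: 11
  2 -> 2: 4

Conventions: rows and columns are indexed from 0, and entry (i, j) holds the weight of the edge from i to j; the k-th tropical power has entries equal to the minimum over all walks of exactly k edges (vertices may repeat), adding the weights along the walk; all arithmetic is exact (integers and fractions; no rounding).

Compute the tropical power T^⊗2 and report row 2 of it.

T^⊗2:
  [-17, 6, 8]
  [5, -17, -3]
  [2, 10, 8]
Answer: row 2 of T^⊗2 = [2, 10, 8]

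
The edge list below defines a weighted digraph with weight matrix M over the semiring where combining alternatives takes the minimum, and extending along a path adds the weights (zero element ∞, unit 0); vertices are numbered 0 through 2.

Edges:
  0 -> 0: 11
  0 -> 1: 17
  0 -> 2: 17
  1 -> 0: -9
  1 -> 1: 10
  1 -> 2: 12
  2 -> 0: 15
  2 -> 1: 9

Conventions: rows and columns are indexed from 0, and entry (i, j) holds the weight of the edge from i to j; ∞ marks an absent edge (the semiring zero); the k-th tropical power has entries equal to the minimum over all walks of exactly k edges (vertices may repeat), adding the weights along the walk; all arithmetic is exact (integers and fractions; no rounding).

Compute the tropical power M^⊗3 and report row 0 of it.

M^⊗2:
  [8, 26, 28]
  [1, 8, 8]
  [0, 19, 21]
M^⊗3:
  [17, 25, 25]
  [-1, 17, 18]
  [10, 17, 17]
Answer: row 0 of M^⊗3 = [17, 25, 25]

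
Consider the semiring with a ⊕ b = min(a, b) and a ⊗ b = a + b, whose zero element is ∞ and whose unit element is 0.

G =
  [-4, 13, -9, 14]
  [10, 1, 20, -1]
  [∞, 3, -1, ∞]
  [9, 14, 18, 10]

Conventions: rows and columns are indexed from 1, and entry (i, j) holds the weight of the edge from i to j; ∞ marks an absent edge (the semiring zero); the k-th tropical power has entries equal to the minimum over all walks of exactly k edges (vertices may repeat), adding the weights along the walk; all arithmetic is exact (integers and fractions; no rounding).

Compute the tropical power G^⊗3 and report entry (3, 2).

G^⊗2:
  [-8, -6, -13, 10]
  [6, 2, 1, 0]
  [13, 2, -2, 2]
  [5, 15, 0, 13]
G^⊗3:
  [-12, -10, -17, -7]
  [2, 3, -3, 1]
  [9, 1, -3, 1]
  [1, 3, -4, 14]
Key observation: the optimum is the walk 3->3->3->2, with weight (-1) + (-1) + 3 = 1.
Optimal value attained by: walk 3->3->3->2.
Answer: (G^⊗3)[3][2] = 1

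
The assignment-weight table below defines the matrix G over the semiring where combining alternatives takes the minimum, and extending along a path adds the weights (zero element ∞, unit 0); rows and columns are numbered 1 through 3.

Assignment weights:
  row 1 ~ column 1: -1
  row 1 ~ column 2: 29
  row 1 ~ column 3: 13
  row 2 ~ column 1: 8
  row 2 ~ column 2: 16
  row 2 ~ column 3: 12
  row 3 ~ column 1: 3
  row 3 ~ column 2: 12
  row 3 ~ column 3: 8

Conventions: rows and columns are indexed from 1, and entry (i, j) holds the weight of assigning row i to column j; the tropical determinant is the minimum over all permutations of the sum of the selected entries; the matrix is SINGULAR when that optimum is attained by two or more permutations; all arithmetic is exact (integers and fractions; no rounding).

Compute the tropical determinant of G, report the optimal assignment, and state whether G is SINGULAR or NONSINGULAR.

σ = (1, 2, 3): (-1) + 16 + 8 = 23
σ = (1, 3, 2): (-1) + 12 + 12 = 23
σ = (2, 1, 3): 29 + 8 + 8 = 45
σ = (2, 3, 1): 29 + 12 + 3 = 44
σ = (3, 1, 2): 13 + 8 + 12 = 33
σ = (3, 2, 1): 13 + 16 + 3 = 32
Optimal value attained by: σ = (1, 2, 3).
Answer: det⊕(G) = 23; verdict: SINGULAR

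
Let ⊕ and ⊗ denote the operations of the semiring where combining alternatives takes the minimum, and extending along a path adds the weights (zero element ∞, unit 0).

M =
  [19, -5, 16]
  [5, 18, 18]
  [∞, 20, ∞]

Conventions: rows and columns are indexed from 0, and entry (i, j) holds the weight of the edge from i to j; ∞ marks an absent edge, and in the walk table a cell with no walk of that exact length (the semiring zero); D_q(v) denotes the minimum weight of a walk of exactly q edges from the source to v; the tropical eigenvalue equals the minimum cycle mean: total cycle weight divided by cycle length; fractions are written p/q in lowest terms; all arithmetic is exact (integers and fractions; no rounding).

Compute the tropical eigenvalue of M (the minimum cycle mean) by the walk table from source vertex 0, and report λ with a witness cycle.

q=0: [0, ∞, ∞]
q=1: [19, -5, 16]
q=2: [0, 13, 13]
q=3: [18, -5, 16]
Optimal cycle mean attained by: cycle 0->1->0, total (-5) + 5, length 2.
Answer: λ = 0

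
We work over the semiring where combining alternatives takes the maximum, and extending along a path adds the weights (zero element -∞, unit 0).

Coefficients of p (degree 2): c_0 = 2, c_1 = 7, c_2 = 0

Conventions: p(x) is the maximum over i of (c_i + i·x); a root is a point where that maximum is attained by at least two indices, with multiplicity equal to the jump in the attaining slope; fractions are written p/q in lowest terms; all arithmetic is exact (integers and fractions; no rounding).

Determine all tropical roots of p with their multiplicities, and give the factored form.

hull edge (i=0, c=2) to (i=1, c=7): slope 5, span 1
hull edge (i=1, c=7) to (i=2, c=0): slope -7, span 1
Factored form: p(x) = 0 ⊗ (x ⊕ (-5)) ⊗ (x ⊕ 7)
Answer: roots = -5 (mult 1), 7 (mult 1)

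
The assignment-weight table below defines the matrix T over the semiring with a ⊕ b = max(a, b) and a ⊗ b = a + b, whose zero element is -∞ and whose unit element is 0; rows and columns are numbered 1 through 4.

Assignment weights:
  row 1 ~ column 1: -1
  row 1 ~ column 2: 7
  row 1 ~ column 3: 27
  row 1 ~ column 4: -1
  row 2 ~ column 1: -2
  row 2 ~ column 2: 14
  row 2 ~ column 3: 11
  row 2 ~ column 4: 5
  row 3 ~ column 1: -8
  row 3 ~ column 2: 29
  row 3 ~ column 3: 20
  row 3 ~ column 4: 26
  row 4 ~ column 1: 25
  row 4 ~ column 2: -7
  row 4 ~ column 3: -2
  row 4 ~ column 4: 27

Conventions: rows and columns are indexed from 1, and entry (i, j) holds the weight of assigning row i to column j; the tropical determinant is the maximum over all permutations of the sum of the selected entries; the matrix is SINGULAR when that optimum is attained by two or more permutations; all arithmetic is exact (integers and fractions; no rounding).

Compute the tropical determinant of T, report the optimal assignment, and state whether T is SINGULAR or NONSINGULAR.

σ = (1, 2, 3, 4): (-1) + 14 + 20 + 27 = 60
σ = (1, 2, 4, 3): (-1) + 14 + 26 + (-2) = 37
σ = (1, 3, 2, 4): (-1) + 11 + 29 + 27 = 66
σ = (1, 3, 4, 2): (-1) + 11 + 26 + (-7) = 29
σ = (1, 4, 2, 3): (-1) + 5 + 29 + (-2) = 31
σ = (1, 4, 3, 2): (-1) + 5 + 20 + (-7) = 17
σ = (2, 1, 3, 4): 7 + (-2) + 20 + 27 = 52
σ = (2, 1, 4, 3): 7 + (-2) + 26 + (-2) = 29
σ = (2, 3, 1, 4): 7 + 11 + (-8) + 27 = 37
σ = (2, 3, 4, 1): 7 + 11 + 26 + 25 = 69
σ = (2, 4, 1, 3): 7 + 5 + (-8) + (-2) = 2
σ = (2, 4, 3, 1): 7 + 5 + 20 + 25 = 57
σ = (3, 1, 2, 4): 27 + (-2) + 29 + 27 = 81
σ = (3, 1, 4, 2): 27 + (-2) + 26 + (-7) = 44
σ = (3, 2, 1, 4): 27 + 14 + (-8) + 27 = 60
σ = (3, 2, 4, 1): 27 + 14 + 26 + 25 = 92
σ = (3, 4, 1, 2): 27 + 5 + (-8) + (-7) = 17
σ = (3, 4, 2, 1): 27 + 5 + 29 + 25 = 86
σ = (4, 1, 2, 3): (-1) + (-2) + 29 + (-2) = 24
σ = (4, 1, 3, 2): (-1) + (-2) + 20 + (-7) = 10
σ = (4, 2, 1, 3): (-1) + 14 + (-8) + (-2) = 3
σ = (4, 2, 3, 1): (-1) + 14 + 20 + 25 = 58
σ = (4, 3, 1, 2): (-1) + 11 + (-8) + (-7) = -5
σ = (4, 3, 2, 1): (-1) + 11 + 29 + 25 = 64
Optimal value attained by: σ = (3, 2, 4, 1).
Answer: det⊕(T) = 92; verdict: NONSINGULAR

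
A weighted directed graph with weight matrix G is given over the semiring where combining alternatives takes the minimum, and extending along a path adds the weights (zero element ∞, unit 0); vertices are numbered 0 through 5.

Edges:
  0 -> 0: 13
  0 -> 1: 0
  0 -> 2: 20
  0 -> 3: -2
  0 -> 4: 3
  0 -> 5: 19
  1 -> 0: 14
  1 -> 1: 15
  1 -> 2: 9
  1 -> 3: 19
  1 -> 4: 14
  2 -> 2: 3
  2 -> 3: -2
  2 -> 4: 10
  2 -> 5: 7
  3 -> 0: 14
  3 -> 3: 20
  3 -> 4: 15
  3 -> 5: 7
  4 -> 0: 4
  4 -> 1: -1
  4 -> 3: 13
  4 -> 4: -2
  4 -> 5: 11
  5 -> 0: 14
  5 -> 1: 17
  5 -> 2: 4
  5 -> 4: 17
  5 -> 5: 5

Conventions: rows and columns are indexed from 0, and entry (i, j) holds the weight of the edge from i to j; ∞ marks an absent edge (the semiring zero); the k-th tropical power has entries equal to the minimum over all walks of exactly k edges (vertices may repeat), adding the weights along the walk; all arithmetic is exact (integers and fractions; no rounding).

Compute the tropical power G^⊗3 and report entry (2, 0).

G^⊗2:
  [7, 2, 9, 11, 1, 5]
  [18, 13, 12, 7, 12, 16]
  [12, 9, 6, 1, 8, 5]
  [19, 14, 11, 12, 13, 12]
  [2, -3, 8, 2, -4, 9]
  [19, 14, 7, 2, 14, 10]
G^⊗3:
  [5, 0, 9, 5, -1, 10]
  [16, 11, 15, 10, 10, 14]
  [12, 7, 9, 4, 6, 8]
  [17, 12, 14, 9, 11, 17]
  [0, -5, 6, 0, -6, 7]
  [16, 13, 10, 5, 12, 9]
Key observation: the optimum is the walk 2->4->4->0, with weight 10 + (-2) + 4 = 12.
Optimal value attained by: walk 2->4->4->0.
Answer: (G^⊗3)[2][0] = 12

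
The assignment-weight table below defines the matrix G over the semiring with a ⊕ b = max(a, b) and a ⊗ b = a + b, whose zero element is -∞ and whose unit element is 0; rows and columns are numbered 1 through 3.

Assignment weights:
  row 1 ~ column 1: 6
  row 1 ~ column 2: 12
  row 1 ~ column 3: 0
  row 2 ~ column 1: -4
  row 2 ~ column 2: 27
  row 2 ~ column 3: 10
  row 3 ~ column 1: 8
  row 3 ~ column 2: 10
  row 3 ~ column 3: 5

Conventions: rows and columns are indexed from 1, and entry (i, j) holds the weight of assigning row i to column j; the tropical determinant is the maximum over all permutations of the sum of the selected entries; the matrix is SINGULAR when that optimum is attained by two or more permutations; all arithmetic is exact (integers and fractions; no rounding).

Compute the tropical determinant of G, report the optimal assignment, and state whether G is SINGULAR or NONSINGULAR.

σ = (1, 2, 3): 6 + 27 + 5 = 38
σ = (1, 3, 2): 6 + 10 + 10 = 26
σ = (2, 1, 3): 12 + (-4) + 5 = 13
σ = (2, 3, 1): 12 + 10 + 8 = 30
σ = (3, 1, 2): 0 + (-4) + 10 = 6
σ = (3, 2, 1): 0 + 27 + 8 = 35
Optimal value attained by: σ = (1, 2, 3).
Answer: det⊕(G) = 38; verdict: NONSINGULAR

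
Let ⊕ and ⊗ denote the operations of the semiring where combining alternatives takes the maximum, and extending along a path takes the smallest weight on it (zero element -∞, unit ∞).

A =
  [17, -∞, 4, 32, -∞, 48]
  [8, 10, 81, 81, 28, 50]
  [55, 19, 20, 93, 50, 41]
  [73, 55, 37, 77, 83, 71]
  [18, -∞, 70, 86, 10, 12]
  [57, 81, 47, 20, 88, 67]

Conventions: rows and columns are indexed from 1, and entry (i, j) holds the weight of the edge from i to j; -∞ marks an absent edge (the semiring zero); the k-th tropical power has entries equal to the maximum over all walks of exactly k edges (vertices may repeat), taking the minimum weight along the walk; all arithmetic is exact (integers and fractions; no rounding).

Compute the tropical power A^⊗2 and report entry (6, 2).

A^⊗2:
  [48, 48, 47, 32, 48, 48]
  [73, 55, 47, 81, 81, 71]
  [73, 55, 50, 77, 83, 71]
  [73, 71, 70, 83, 77, 71]
  [73, 55, 37, 77, 83, 71]
  [57, 67, 81, 86, 67, 67]
Key observation: the optimum is the walk 6->6->2, with weight 67 min 81 = 67.
Optimal value attained by: walk 6->6->2.
Answer: (A^⊗2)[6][2] = 67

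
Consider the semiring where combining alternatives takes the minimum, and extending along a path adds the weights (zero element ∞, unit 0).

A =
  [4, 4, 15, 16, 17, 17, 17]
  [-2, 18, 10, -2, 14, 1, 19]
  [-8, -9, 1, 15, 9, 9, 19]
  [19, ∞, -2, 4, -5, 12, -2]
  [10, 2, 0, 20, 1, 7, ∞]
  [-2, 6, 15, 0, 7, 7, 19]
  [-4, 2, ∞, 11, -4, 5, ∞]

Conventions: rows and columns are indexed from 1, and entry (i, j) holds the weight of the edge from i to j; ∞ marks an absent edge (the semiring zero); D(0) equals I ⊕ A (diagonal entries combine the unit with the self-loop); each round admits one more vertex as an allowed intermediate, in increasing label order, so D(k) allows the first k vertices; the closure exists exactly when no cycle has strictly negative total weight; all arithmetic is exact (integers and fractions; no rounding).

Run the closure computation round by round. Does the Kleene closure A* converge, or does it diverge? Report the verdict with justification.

D(0):
  [0, 4, 15, 16, 17, 17, 17]
  [-2, 0, 10, -2, 14, 1, 19]
  [-8, -9, 0, 15, 9, 9, 19]
  [19, ∞, -2, 0, -5, 12, -2]
  [10, 2, 0, 20, 0, 7, ∞]
  [-2, 6, 15, 0, 7, 0, 19]
  [-4, 2, ∞, 11, -4, 5, 0]
D(1):
  [0, 4, 15, 16, 17, 17, 17]
  [-2, 0, 10, -2, 14, 1, 15]
  [-8, -9, 0, 8, 9, 9, 9]
  [19, 23, -2, 0, -5, 12, -2]
  [10, 2, 0, 20, 0, 7, 27]
  [-2, 2, 13, 0, 7, 0, 15]
  [-4, 0, 11, 11, -4, 5, 0]
D(2):
  [0, 4, 14, 2, 17, 5, 17]
  [-2, 0, 10, -2, 14, 1, 15]
  [-11, -9, 0, -11, 5, -8, 6]
  [19, 23, -2, 0, -5, 12, -2]
  [0, 2, 0, 0, 0, 3, 17]
  [-2, 2, 12, 0, 7, 0, 15]
  [-4, 0, 10, -2, -4, 1, 0]
Detection: at round 3, diagonal entry (4, 4) turns strictly negative.
Key observation: the cycle 4->3->1->2->4 has total weight (-2) + (-8) + 4 + (-2), which is strictly negative.
Answer: DIVERGES — negative cycle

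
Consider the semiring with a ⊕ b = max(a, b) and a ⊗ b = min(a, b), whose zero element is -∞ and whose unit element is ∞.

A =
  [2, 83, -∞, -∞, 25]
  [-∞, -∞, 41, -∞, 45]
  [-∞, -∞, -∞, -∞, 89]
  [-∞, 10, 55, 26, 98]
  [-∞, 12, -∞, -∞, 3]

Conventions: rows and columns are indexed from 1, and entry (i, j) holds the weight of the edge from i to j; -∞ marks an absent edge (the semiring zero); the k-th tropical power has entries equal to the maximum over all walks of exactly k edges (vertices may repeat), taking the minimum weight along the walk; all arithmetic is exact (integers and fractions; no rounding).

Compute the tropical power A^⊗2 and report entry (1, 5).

A^⊗2:
  [2, 12, 41, -∞, 45]
  [-∞, 12, -∞, -∞, 41]
  [-∞, 12, -∞, -∞, 3]
  [-∞, 12, 26, 26, 55]
  [-∞, 3, 12, -∞, 12]
Key observation: the optimum is the walk 1->2->5, with weight 83 min 45 = 45.
Optimal value attained by: walk 1->2->5.
Answer: (A^⊗2)[1][5] = 45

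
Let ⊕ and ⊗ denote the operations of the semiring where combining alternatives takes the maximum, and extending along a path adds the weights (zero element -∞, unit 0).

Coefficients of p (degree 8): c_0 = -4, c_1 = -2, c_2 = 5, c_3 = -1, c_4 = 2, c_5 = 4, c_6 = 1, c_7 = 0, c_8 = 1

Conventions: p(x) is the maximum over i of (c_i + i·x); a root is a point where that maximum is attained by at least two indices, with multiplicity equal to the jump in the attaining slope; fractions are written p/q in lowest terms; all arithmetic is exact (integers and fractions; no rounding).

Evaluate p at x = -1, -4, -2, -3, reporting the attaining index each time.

p(-1) = max(-4+0·(-1)=-4, -2+1·(-1)=-3, 5+2·(-1)=3, -1+3·(-1)=-4, 2+4·(-1)=-2, 4+5·(-1)=-1, 1+6·(-1)=-5, 0+7·(-1)=-7, 1+8·(-1)=-7) = 3 (attained by i=2)
p(-4) = max(-4+0·(-4)=-4, -2+1·(-4)=-6, 5+2·(-4)=-3, -1+3·(-4)=-13, 2+4·(-4)=-14, 4+5·(-4)=-16, 1+6·(-4)=-23, 0+7·(-4)=-28, 1+8·(-4)=-31) = -3 (attained by i=2)
p(-2) = max(-4+0·(-2)=-4, -2+1·(-2)=-4, 5+2·(-2)=1, -1+3·(-2)=-7, 2+4·(-2)=-6, 4+5·(-2)=-6, 1+6·(-2)=-11, 0+7·(-2)=-14, 1+8·(-2)=-15) = 1 (attained by i=2)
p(-3) = max(-4+0·(-3)=-4, -2+1·(-3)=-5, 5+2·(-3)=-1, -1+3·(-3)=-10, 2+4·(-3)=-10, 4+5·(-3)=-11, 1+6·(-3)=-17, 0+7·(-3)=-21, 1+8·(-3)=-23) = -1 (attained by i=2)
Answer: p(-1) = 3; p(-4) = -3; p(-2) = 1; p(-3) = -1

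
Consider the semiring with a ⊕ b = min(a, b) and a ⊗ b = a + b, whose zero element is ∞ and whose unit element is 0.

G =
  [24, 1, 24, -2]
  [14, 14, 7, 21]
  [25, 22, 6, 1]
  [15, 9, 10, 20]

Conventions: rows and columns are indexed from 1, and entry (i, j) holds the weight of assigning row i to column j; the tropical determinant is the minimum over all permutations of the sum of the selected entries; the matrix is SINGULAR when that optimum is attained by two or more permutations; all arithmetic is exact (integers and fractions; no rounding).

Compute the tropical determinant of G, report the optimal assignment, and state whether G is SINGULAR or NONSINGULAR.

σ = (1, 2, 3, 4): 24 + 14 + 6 + 20 = 64
σ = (1, 2, 4, 3): 24 + 14 + 1 + 10 = 49
σ = (1, 3, 2, 4): 24 + 7 + 22 + 20 = 73
σ = (1, 3, 4, 2): 24 + 7 + 1 + 9 = 41
σ = (1, 4, 2, 3): 24 + 21 + 22 + 10 = 77
σ = (1, 4, 3, 2): 24 + 21 + 6 + 9 = 60
σ = (2, 1, 3, 4): 1 + 14 + 6 + 20 = 41
σ = (2, 1, 4, 3): 1 + 14 + 1 + 10 = 26
σ = (2, 3, 1, 4): 1 + 7 + 25 + 20 = 53
σ = (2, 3, 4, 1): 1 + 7 + 1 + 15 = 24
σ = (2, 4, 1, 3): 1 + 21 + 25 + 10 = 57
σ = (2, 4, 3, 1): 1 + 21 + 6 + 15 = 43
σ = (3, 1, 2, 4): 24 + 14 + 22 + 20 = 80
σ = (3, 1, 4, 2): 24 + 14 + 1 + 9 = 48
σ = (3, 2, 1, 4): 24 + 14 + 25 + 20 = 83
σ = (3, 2, 4, 1): 24 + 14 + 1 + 15 = 54
σ = (3, 4, 1, 2): 24 + 21 + 25 + 9 = 79
σ = (3, 4, 2, 1): 24 + 21 + 22 + 15 = 82
σ = (4, 1, 2, 3): (-2) + 14 + 22 + 10 = 44
σ = (4, 1, 3, 2): (-2) + 14 + 6 + 9 = 27
σ = (4, 2, 1, 3): (-2) + 14 + 25 + 10 = 47
σ = (4, 2, 3, 1): (-2) + 14 + 6 + 15 = 33
σ = (4, 3, 1, 2): (-2) + 7 + 25 + 9 = 39
σ = (4, 3, 2, 1): (-2) + 7 + 22 + 15 = 42
Optimal value attained by: σ = (2, 3, 4, 1).
Answer: det⊕(G) = 24; verdict: NONSINGULAR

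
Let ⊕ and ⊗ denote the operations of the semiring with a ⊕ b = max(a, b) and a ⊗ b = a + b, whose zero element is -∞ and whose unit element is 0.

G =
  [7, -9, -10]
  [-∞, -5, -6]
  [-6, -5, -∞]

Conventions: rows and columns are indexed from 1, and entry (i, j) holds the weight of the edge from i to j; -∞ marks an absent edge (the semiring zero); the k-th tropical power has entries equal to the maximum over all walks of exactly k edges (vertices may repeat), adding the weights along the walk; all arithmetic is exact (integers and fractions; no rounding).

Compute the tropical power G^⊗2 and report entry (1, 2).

G^⊗2:
  [14, -2, -3]
  [-12, -10, -11]
  [1, -10, -11]
Key observation: the optimum is the walk 1->1->2, with weight 7 + (-9) = -2.
Optimal value attained by: walk 1->1->2.
Answer: (G^⊗2)[1][2] = -2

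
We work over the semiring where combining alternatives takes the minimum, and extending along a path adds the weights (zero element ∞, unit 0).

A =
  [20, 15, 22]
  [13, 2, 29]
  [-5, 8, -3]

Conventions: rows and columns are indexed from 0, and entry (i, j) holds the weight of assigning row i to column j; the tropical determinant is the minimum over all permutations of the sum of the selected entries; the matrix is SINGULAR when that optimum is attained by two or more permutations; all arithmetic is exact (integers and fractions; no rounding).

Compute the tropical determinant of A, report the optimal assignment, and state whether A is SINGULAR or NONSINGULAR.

σ = (0, 1, 2): 20 + 2 + (-3) = 19
σ = (0, 2, 1): 20 + 29 + 8 = 57
σ = (1, 0, 2): 15 + 13 + (-3) = 25
σ = (1, 2, 0): 15 + 29 + (-5) = 39
σ = (2, 0, 1): 22 + 13 + 8 = 43
σ = (2, 1, 0): 22 + 2 + (-5) = 19
Optimal value attained by: σ = (0, 1, 2).
Answer: det⊕(A) = 19; verdict: SINGULAR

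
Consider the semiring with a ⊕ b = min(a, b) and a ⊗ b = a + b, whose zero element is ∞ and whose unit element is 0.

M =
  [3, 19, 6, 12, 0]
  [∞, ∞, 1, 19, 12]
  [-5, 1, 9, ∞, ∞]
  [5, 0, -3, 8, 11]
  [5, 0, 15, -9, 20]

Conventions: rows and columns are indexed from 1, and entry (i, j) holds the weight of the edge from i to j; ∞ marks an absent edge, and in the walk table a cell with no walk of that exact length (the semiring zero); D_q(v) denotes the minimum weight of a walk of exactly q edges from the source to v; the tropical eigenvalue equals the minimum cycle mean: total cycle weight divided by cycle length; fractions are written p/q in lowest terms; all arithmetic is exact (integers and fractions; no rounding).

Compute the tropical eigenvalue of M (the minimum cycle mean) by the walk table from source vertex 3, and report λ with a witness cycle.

q=0: [∞, ∞, 0, ∞, ∞]
q=1: [-5, 1, 9, ∞, ∞]
q=2: [-2, 10, 1, 7, -5]
q=3: [-4, -5, 4, -14, -2]
q=4: [-9, -14, -17, -11, -4]
q=5: [-22, -16, -14, -13, -9]
Optimal cycle mean attained by: cycle 1->5->4->3->1, total 0 + (-9) + (-3) + (-5), length 4.
Answer: λ = -17/4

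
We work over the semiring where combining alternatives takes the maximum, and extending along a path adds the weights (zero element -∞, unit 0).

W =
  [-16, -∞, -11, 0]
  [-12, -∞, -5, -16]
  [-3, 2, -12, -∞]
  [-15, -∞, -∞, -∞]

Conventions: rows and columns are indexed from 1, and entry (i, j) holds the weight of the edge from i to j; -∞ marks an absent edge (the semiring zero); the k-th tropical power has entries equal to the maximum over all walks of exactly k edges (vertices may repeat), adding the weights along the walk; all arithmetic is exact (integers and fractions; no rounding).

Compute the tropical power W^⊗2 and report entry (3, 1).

W^⊗2:
  [-14, -9, -23, -16]
  [-8, -3, -17, -12]
  [-10, -10, -3, -3]
  [-31, -∞, -26, -15]
Key observation: the optimum is the walk 3->2->1, with weight 2 + (-12) = -10.
Optimal value attained by: walk 3->2->1.
Answer: (W^⊗2)[3][1] = -10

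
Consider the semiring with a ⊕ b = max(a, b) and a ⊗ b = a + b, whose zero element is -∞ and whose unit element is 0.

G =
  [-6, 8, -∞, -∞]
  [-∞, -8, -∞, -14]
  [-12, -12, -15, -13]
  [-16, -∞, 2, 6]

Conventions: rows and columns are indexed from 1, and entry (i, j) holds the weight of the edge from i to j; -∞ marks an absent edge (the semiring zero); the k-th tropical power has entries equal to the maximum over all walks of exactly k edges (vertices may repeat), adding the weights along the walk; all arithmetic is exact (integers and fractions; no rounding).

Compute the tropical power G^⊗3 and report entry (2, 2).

G^⊗2:
  [-12, 2, -∞, -6]
  [-30, -16, -12, -8]
  [-18, -4, -11, -7]
  [-10, -8, 8, 12]
G^⊗3:
  [-18, -4, -4, 0]
  [-24, -22, -6, -2]
  [-23, -10, -5, -1]
  [-4, -2, 14, 18]
Key observation: the optimum is the walk 2->4->1->2, with weight (-14) + (-16) + 8 = -22.
Optimal value attained by: walk 2->4->1->2.
Answer: (G^⊗3)[2][2] = -22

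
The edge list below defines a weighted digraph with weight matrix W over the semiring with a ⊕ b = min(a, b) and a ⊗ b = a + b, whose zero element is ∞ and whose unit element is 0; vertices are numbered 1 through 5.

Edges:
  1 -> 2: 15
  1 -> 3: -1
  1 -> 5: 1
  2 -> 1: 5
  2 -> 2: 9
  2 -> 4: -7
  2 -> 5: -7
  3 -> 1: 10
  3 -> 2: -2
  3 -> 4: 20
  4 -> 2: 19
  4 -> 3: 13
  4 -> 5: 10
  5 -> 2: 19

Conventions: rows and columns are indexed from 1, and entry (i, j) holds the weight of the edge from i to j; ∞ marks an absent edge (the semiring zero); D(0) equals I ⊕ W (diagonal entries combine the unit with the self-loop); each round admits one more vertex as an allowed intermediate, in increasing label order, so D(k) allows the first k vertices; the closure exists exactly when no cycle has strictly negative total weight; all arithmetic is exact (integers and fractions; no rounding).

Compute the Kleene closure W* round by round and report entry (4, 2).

D(0):
  [0, 15, -1, ∞, 1]
  [5, 0, ∞, -7, -7]
  [10, -2, 0, 20, ∞]
  [∞, 19, 13, 0, 10]
  [∞, 19, ∞, ∞, 0]
D(1):
  [0, 15, -1, ∞, 1]
  [5, 0, 4, -7, -7]
  [10, -2, 0, 20, 11]
  [∞, 19, 13, 0, 10]
  [∞, 19, ∞, ∞, 0]
D(2):
  [0, 15, -1, 8, 1]
  [5, 0, 4, -7, -7]
  [3, -2, 0, -9, -9]
  [24, 19, 13, 0, 10]
  [24, 19, 23, 12, 0]
D(3):
  [0, -3, -1, -10, -10]
  [5, 0, 4, -7, -7]
  [3, -2, 0, -9, -9]
  [16, 11, 13, 0, 4]
  [24, 19, 23, 12, 0]
D(4):
  [0, -3, -1, -10, -10]
  [5, 0, 4, -7, -7]
  [3, -2, 0, -9, -9]
  [16, 11, 13, 0, 4]
  [24, 19, 23, 12, 0]
D(5):
  [0, -3, -1, -10, -10]
  [5, 0, 4, -7, -7]
  [3, -2, 0, -9, -9]
  [16, 11, 13, 0, 4]
  [24, 19, 23, 12, 0]
Answer: W*[4][2] = 11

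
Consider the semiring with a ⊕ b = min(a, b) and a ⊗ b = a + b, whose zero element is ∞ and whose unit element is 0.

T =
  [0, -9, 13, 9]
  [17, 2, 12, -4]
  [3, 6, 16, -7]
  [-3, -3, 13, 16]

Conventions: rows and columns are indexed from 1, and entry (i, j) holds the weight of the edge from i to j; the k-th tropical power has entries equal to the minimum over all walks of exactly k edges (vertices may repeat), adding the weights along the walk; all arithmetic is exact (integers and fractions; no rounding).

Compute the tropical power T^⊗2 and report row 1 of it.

T^⊗2:
  [0, -9, 3, -13]
  [-7, -7, 9, -2]
  [-10, -10, 6, 2]
  [-3, -12, 9, -7]
Answer: row 1 of T^⊗2 = [0, -9, 3, -13]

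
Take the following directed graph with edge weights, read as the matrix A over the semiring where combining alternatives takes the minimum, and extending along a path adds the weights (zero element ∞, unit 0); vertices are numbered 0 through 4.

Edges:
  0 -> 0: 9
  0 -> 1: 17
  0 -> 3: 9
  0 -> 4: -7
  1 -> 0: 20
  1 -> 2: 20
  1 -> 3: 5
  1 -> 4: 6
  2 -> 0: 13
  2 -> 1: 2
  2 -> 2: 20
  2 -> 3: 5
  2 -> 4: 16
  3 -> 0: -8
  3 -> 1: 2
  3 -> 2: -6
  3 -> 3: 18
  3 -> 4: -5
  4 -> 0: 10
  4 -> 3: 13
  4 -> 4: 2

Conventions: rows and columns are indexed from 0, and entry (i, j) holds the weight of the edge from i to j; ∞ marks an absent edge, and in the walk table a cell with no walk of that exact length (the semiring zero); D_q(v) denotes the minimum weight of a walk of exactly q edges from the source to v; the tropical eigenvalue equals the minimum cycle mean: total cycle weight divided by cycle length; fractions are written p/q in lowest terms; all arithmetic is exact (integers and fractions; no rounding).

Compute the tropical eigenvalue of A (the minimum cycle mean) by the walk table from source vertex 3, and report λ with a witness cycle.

q=0: [∞, ∞, ∞, 0, ∞]
q=1: [-8, 2, -6, 18, -5]
q=2: [1, -4, 12, -1, -15]
q=3: [-9, 1, -7, -2, -13]
q=4: [-10, -5, -8, -2, -16]
q=5: [-10, -6, -8, -3, -17]
Optimal cycle mean attained by: cycle 0->4->3->0, total (-7) + 13 + (-8), length 3.
Answer: λ = -2/3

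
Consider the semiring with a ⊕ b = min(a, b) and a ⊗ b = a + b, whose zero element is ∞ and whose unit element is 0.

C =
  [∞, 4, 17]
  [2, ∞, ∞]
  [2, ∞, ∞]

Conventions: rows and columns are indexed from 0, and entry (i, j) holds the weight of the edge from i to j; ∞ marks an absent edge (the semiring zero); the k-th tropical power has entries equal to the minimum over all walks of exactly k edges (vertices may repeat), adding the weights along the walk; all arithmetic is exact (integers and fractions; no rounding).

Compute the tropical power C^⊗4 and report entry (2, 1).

C^⊗2:
  [6, ∞, ∞]
  [∞, 6, 19]
  [∞, 6, 19]
C^⊗3:
  [∞, 10, 23]
  [8, ∞, ∞]
  [8, ∞, ∞]
C^⊗4:
  [12, ∞, ∞]
  [∞, 12, 25]
  [∞, 12, 25]
Key observation: the optimum is the walk 2->0->1->0->1, with weight 2 + 4 + 2 + 4 = 12.
Optimal value attained by: walk 2->0->1->0->1.
Answer: (C^⊗4)[2][1] = 12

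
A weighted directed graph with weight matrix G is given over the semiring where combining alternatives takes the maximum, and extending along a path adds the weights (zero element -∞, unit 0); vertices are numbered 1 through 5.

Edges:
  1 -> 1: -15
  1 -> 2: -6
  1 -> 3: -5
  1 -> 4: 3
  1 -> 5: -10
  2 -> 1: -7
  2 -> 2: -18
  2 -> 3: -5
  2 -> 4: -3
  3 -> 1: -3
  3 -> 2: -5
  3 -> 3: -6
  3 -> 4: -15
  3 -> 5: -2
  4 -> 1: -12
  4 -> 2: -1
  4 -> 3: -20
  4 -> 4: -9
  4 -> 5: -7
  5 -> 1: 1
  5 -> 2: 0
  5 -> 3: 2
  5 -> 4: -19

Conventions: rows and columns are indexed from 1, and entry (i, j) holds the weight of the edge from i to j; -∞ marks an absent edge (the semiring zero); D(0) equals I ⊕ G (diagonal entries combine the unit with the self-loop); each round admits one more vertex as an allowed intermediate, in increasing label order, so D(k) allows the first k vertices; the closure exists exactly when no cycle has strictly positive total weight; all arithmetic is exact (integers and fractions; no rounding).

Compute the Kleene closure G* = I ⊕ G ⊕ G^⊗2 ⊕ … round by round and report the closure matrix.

D(0):
  [0, -6, -5, 3, -10]
  [-7, 0, -5, -3, -∞]
  [-3, -5, 0, -15, -2]
  [-12, -1, -20, 0, -7]
  [1, 0, 2, -19, 0]
D(1):
  [0, -6, -5, 3, -10]
  [-7, 0, -5, -3, -17]
  [-3, -5, 0, 0, -2]
  [-12, -1, -17, 0, -7]
  [1, 0, 2, 4, 0]
D(2):
  [0, -6, -5, 3, -10]
  [-7, 0, -5, -3, -17]
  [-3, -5, 0, 0, -2]
  [-8, -1, -6, 0, -7]
  [1, 0, 2, 4, 0]
D(3):
  [0, -6, -5, 3, -7]
  [-7, 0, -5, -3, -7]
  [-3, -5, 0, 0, -2]
  [-8, -1, -6, 0, -7]
  [1, 0, 2, 4, 0]
D(4):
  [0, 2, -3, 3, -4]
  [-7, 0, -5, -3, -7]
  [-3, -1, 0, 0, -2]
  [-8, -1, -6, 0, -7]
  [1, 3, 2, 4, 0]
D(5):
  [0, 2, -2, 3, -4]
  [-6, 0, -5, -3, -7]
  [-1, 1, 0, 2, -2]
  [-6, -1, -5, 0, -7]
  [1, 3, 2, 4, 0]
Answer: G* = [[0, 2, -2, 3, -4], [-6, 0, -5, -3, -7], [-1, 1, 0, 2, -2], [-6, -1, -5, 0, -7], [1, 3, 2, 4, 0]]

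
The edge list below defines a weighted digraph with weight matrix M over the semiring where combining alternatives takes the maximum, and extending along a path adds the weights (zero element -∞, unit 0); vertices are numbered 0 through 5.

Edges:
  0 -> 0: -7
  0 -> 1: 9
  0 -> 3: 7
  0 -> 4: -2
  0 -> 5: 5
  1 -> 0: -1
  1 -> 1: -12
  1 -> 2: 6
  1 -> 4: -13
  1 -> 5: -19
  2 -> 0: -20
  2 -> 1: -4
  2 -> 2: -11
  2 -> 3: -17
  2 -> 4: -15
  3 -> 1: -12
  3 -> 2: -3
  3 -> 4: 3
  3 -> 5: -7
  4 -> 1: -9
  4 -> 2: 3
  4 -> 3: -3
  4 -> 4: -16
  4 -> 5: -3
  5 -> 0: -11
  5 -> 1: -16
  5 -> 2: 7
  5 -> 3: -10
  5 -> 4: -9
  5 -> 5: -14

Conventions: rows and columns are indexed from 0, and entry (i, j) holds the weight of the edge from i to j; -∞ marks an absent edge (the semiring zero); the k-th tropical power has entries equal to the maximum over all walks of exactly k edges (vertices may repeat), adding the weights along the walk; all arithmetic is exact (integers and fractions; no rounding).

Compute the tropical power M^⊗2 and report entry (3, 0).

M^⊗2:
  [8, 2, 15, 0, 10, 0]
  [-8, 8, -5, 6, -3, 4]
  [-5, -11, 2, -13, -14, -15]
  [-13, -6, 6, 0, -13, 0]
  [-10, -1, 4, -13, 0, -10]
  [-13, 3, -4, -4, -7, -6]
Key observation: the optimum is the walk 3->1->0, with weight (-12) + (-1) = -13.
Optimal value attained by: walk 3->1->0.
Answer: (M^⊗2)[3][0] = -13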